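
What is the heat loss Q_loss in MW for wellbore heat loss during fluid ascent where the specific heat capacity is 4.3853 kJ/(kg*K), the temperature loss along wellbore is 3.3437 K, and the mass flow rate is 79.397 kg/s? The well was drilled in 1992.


Q_loss = mdot * cp * dT
Q_loss = 79.397 * 4.3853 * 3.3437
Q_loss = 1164.208 kW
Convert: 1164.208 kW * 0.001 = 1.1642 MW
Q_loss = 1.1642 MW


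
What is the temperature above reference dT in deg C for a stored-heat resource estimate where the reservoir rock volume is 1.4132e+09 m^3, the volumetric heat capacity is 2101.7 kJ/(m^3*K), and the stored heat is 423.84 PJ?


dT = Q_s * 1e12 / (Vr * rhoc)
dT = 423.84 * 1e12 / (1.4132e+09 * 2101.7)
dT = 142.7012 K
Convert (temperature difference, 1 K = 1 deg C): 142.7012 K = 142.7012 deg C
dT = 142.70 deg C


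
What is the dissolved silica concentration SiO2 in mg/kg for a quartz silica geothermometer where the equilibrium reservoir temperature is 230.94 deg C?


SiO2 = 10^(5.19 - 1309/(T_eq + 273.15))
SiO2 = 10^(5.19 - 1309/(230.94 + 273.15))
SiO2 = 391.96 mg/kg


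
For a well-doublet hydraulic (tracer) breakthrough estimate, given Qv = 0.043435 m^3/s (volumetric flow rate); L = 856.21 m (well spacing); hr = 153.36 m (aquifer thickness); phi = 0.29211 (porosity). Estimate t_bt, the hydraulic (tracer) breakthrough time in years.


t_bt = pi * hr * phi * L^2 / (3 * Qv) / (365.25*86400)
t_bt = pi * 153.36 * 0.29211 * 856.21^2 / (3 * 0.043435) / (365.25*86400)
t_bt = 25.090 years


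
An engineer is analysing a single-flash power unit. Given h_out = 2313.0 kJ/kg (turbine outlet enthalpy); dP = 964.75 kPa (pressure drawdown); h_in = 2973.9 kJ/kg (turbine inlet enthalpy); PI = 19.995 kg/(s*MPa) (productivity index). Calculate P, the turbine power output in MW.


Step 1: mdot = PI * dP / 1000 = 19.995 * 964.75 / 1000 = 19.29018 kg/s
Step 2: P = mdot*(h_in - h_out)/1000 = 19.29018*(2973.9 - 2313.0)/1000 = 12.749 MW
P = 12.749 MW


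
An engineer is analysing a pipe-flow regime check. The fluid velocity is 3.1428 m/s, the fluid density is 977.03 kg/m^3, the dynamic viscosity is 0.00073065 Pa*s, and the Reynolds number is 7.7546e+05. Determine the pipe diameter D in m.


D = Re * mu / (rho * vel)
D = 7.7546e+05 * 0.00073065 / (977.03 * 3.1428)
D = 0.18452 m


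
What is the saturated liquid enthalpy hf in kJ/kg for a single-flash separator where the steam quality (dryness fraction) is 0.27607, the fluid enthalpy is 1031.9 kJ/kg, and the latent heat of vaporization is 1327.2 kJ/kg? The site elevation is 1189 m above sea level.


hf = h - x * hfg
hf = 1031.9 - 0.27607 * 1327.2
hf = 665.50 kJ/kg


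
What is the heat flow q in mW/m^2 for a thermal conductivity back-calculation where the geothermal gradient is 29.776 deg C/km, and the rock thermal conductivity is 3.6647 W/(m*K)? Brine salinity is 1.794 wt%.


q = k * grad / 1000
q = 3.6647 * 29.776 / 1000
q = 0.1091201 W/m^2
Convert: 0.1091201 W/m^2 * 1000.0 = 109.12 mW/m^2
q = 109.12 mW/m^2


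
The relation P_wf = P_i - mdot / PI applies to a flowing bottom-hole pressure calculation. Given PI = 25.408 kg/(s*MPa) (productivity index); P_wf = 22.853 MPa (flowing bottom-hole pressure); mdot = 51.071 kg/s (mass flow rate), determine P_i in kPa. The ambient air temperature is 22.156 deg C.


P_i = P_wf + mdot / PI
P_i = 22.853 + 51.071 / 25.408
P_i = 24.86304 MPa
Convert: 24.86304 MPa * 1000.0 = 24863 kPa
P_i = 24863 kPa


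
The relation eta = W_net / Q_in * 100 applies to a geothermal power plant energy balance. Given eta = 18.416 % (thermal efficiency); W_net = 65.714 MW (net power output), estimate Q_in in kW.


Q_in = W_net / (eta / 100)
Q_in = 65.714 / (18.416 / 100)
Q_in = 356.8310 MW
Convert: 356.8310 MW * 1000.0 = 3.5683e+05 kW
Q_in = 3.5683e+05 kW


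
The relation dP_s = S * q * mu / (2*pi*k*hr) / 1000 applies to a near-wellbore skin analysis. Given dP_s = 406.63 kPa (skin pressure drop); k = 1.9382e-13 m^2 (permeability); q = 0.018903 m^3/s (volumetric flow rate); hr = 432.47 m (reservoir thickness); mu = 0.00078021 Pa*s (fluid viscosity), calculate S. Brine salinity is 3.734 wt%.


S = dP_s * 1000 * 2*pi*k*hr / (q*mu)
S = 406.63 * 1000 * 2*pi*1.9382e-13*432.47 / (0.018903*0.00078021)
S = 14.521


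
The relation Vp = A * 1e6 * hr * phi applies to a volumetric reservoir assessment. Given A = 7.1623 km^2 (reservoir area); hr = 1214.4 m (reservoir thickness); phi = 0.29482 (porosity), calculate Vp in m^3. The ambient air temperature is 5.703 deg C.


Vp = A * 1e6 * hr * phi
Vp = 7.1623 * 1e6 * 1214.4 * 0.29482
Vp = 2.5643e+09 m^3


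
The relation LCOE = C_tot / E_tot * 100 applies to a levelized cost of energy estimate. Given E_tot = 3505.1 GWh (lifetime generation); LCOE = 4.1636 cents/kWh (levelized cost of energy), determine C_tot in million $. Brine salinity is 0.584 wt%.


C_tot = LCOE / 100 * E_tot
C_tot = 4.1636 / 100 * 3505.1
C_tot = 145.94 million $


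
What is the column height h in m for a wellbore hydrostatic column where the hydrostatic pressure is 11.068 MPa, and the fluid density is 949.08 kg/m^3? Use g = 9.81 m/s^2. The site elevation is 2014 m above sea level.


h = P * 1e6 / (g * rho)
h = 11.068 * 1e6 / (9.81 * 949.08)
h = 1188.8 m


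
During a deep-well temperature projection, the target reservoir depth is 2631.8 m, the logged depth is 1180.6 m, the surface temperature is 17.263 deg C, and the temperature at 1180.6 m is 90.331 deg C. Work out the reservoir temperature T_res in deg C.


Step 1: grad = (T_d1 - T_surf)/d1 * 1000 = (90.331 - 17.263)/1180.6 * 1000 = 61.89056 deg C/km
Step 2: T_res = T_surf + grad*d2/1000 = 17.263 + 61.89056*2631.8/1000 = 180.15 deg C
T_res = 180.15 deg C


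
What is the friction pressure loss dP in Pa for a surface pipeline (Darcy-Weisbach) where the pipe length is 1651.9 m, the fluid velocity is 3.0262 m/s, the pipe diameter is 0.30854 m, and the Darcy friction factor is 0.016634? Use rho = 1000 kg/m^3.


dP = f * (L/D) * (rho*vel^2/2) / 1000
dP = 0.016634 * (1651.9/0.30854) * (1000*3.0262^2/2) / 1000
dP = 407.7878 kPa
Convert: 407.7878 kPa * 1000.0 = 4.0779e+05 Pa
dP = 4.0779e+05 Pa


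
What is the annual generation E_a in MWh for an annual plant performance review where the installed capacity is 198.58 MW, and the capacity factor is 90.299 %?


E_a = CF / 100 * cap * 8760
E_a = 90.299 / 100 * 198.58 * 8760
E_a = 1.5708e+06 MWh


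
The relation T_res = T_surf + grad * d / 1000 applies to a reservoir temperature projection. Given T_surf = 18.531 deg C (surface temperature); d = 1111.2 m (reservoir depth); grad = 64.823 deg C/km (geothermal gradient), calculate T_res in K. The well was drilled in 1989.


T_res = T_surf + grad * d / 1000
T_res = 18.531 + 64.823 * 1111.2 / 1000
T_res = 90.56232 deg C
Convert to K: 90.56232 + 273.15 = 363.71 K
T_res = 363.71 K


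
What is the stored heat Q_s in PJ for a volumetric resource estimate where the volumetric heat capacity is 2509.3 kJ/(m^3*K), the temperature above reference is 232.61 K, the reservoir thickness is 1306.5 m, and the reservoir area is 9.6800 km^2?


Step 1: Vr = A*1e6*hr = 9.68*1e6*1306.5 = 1.264692e+10 m^3
Step 2: Q_s = Vr*rhoc*dT/1e12 = 1.264692e+10*2509.3*232.61/1e12 = 7381.9 PJ
Q_s = 7381.9 PJ


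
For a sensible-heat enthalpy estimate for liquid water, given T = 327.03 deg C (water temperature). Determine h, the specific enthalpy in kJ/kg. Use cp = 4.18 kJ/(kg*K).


h = cp * T
h = 4.18 * 327.03
h = 1367.0 kJ/kg


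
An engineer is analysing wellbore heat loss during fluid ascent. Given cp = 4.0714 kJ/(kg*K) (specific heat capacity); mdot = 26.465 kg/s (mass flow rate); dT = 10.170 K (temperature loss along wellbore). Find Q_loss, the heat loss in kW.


Q_loss = mdot * cp * dT
Q_loss = 26.465 * 4.0714 * 10.170
Q_loss = 1095.8 kW


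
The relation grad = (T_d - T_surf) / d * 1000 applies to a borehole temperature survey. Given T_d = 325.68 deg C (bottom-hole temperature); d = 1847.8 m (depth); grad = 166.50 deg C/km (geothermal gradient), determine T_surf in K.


T_surf = T_d - grad * d / 1000
T_surf = 325.68 - 166.50 * 1847.8 / 1000
T_surf = 18.02130 deg C
Convert to K: 18.02130 + 273.15 = 291.17 K
T_surf = 291.17 K


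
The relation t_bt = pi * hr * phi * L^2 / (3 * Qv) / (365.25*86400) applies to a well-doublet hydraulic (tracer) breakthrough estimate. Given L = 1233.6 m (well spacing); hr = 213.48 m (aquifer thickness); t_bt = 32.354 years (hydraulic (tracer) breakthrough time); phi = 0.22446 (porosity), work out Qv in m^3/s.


Qv = pi*hr*phi*L^2 / (3*t_bt*365.25*86400)
Qv = pi*213.48*0.22446*1233.6^2 / (3*32.354*365.25*86400)
Qv = 0.074790 m^3/s


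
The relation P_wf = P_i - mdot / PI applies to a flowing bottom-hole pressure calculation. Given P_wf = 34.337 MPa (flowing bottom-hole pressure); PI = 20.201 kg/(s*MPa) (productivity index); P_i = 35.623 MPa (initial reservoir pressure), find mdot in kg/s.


mdot = (P_i - P_wf) * PI
mdot = (35.623 - 34.337) * 20.201
mdot = 25.978 kg/s


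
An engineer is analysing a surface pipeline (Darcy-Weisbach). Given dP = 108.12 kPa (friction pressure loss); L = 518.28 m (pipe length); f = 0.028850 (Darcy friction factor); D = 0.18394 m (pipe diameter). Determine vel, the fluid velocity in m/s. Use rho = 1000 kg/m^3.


vel = sqrt(dP*1000*2*D / (f*L*rho))
vel = sqrt(108.12*1000*2*0.18394 / (0.028850*518.28*1000))
vel = 1.6310 m/s


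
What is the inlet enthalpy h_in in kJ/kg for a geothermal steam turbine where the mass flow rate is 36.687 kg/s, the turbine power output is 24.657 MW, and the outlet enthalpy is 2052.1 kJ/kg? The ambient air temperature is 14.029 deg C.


h_in = h_out + P * 1000 / mdot
h_in = 2052.1 + 24.657 * 1000 / 36.687
h_in = 2724.2 kJ/kg


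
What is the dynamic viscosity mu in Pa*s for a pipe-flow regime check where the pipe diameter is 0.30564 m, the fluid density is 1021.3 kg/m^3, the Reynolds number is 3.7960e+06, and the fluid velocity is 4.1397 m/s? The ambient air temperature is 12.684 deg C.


mu = rho * vel * D / Re
mu = 1021.3 * 4.1397 * 0.30564 / 3.7960e+06
mu = 0.00034041 Pa*s


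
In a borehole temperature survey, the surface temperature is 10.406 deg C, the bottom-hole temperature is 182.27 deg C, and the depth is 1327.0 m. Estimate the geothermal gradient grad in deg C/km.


grad = (T_d - T_surf) / d * 1000
grad = (182.27 - 10.406) / 1327.0 * 1000
grad = 129.51 deg C/km


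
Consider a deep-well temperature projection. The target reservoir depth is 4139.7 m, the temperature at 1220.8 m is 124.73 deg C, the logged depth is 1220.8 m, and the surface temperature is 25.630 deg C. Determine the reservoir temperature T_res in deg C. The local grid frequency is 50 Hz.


Step 1: grad = (T_d1 - T_surf)/d1 * 1000 = (124.73 - 25.63)/1220.8 * 1000 = 81.17628 deg C/km
Step 2: T_res = T_surf + grad*d2/1000 = 25.63 + 81.17628*4139.7/1000 = 361.68 deg C
T_res = 361.68 deg C


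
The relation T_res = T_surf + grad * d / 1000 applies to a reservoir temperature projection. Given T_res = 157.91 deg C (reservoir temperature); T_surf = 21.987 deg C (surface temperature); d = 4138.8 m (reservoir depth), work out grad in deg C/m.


grad = (T_res - T_surf) / d * 1000
grad = (157.91 - 21.987) / 4138.8 * 1000
grad = 32.84116 deg C/km
Convert: 32.84116 deg C/km * 0.001 = 0.032841 deg C/m
grad = 0.032841 deg C/m


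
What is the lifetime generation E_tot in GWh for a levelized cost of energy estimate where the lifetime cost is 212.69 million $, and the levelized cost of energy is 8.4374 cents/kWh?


E_tot = C_tot / LCOE * 100
E_tot = 212.69 / 8.4374 * 100
E_tot = 2520.8 GWh


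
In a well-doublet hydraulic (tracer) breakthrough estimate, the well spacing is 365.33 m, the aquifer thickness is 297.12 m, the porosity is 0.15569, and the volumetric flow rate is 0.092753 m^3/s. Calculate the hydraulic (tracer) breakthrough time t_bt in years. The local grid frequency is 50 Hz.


t_bt = pi * hr * phi * L^2 / (3 * Qv) / (365.25*86400)
t_bt = pi * 297.12 * 0.15569 * 365.33^2 / (3 * 0.092753) / (365.25*86400)
t_bt = 2.2088 years


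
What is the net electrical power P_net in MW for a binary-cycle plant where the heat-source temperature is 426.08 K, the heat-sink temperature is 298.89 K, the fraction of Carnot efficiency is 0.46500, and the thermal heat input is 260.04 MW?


Step 1: eta = (1 - Tc/Th)*f = (1 - 298.89/426.08)*0.465 = 0.1388081
Step 2: P_net = eta * Q_in = 0.1388081 * 260.04 = 36.096 MW
P_net = 36.096 MW


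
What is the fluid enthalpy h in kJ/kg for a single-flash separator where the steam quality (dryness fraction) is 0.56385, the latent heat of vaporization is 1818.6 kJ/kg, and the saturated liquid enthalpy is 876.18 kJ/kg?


h = hf + x * hfg
h = 876.18 + 0.56385 * 1818.6
h = 1901.6 kJ/kg


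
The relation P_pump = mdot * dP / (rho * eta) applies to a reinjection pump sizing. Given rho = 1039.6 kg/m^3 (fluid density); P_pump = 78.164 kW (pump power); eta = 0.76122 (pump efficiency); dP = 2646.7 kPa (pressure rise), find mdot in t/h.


mdot = P_pump * rho * eta / dP
mdot = 78.164 * 1039.6 * 0.76122 / 2646.7
mdot = 23.37107 kg/s
Convert: 23.37107 kg/s * 3.6 = 84.136 t/h
mdot = 84.136 t/h


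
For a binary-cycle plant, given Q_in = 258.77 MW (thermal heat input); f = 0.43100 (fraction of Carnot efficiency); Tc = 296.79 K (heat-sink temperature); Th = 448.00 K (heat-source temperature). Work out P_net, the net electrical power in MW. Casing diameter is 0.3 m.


Step 1: eta = (1 - Tc/Th)*f = (1 - 296.79/448.0)*0.431 = 0.1454721
Step 2: P_net = eta * Q_in = 0.1454721 * 258.77 = 37.644 MW
P_net = 37.644 MW


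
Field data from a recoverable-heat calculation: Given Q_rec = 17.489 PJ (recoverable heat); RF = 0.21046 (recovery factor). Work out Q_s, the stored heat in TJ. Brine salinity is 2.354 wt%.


Q_s = Q_rec / RF
Q_s = 17.489 / 0.21046
Q_s = 83.09893 PJ
Convert: 83.09893 PJ * 1000.0 = 83099 TJ
Q_s = 83099 TJ


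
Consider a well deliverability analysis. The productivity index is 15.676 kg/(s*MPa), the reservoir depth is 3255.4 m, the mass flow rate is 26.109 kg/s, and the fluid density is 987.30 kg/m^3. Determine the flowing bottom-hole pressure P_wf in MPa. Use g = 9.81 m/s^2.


Step 1: P_i = rho*g*h/1e6 = 987.3*9.81*3255.4/1e6 = 31.52989 MPa
Step 2: P_wf = P_i - mdot/PI = 31.52989 - 26.109/15.676 = 29.864 MPa
P_wf = 29.864 MPa


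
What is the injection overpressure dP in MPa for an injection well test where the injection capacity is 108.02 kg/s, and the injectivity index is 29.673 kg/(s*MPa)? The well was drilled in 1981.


dP = mdot * 1000 / II
dP = 108.02 * 1000 / 29.673
dP = 3640.346 kPa
Convert: 3640.346 kPa * 0.001 = 3.6403 MPa
dP = 3.6403 MPa


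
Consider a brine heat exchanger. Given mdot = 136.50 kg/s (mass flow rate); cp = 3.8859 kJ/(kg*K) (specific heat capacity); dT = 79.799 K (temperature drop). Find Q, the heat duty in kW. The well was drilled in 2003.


Q = mdot * cp * dT / 1000
Q = 136.50 * 3.8859 * 79.799 / 1000
Q = 42.32741 MW
Convert: 42.32741 MW * 1000.0 = 42327 kW
Q = 42327 kW


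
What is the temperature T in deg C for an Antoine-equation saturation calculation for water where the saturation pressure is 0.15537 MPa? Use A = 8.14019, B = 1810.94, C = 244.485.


T = B / (A - log10(P_sat * 760 / 0.101325)) - C
T = 1810.94 / (8.14019 - log10(0.15537 * 760 / 0.101325)) - 244.485
T = 112.44 deg C


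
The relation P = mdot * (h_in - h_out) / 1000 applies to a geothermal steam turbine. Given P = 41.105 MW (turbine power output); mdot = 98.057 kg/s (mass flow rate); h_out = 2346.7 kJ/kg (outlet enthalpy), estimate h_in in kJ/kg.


h_in = h_out + P * 1000 / mdot
h_in = 2346.7 + 41.105 * 1000 / 98.057
h_in = 2765.9 kJ/kg


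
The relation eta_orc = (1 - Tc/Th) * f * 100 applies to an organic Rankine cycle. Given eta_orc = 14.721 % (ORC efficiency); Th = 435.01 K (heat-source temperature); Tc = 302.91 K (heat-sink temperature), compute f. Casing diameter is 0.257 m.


f = (eta_orc/100) / (1 - Tc/Th)
f = (14.721/100) / (1 - 302.91/435.01)
f = 0.48477


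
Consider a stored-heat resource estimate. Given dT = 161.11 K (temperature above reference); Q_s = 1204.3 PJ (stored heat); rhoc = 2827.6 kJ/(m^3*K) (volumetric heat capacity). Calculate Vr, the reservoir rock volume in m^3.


Vr = Q_s * 1e12 / (rhoc * dT)
Vr = 1204.3 * 1e12 / (2827.6 * 161.11)
Vr = 2.6436e+09 m^3


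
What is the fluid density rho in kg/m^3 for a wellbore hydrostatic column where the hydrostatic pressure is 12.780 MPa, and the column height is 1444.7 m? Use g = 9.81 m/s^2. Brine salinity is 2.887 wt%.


rho = P * 1e6 / (g * h)
rho = 12.780 * 1e6 / (9.81 * 1444.7)
rho = 901.75 kg/m^3


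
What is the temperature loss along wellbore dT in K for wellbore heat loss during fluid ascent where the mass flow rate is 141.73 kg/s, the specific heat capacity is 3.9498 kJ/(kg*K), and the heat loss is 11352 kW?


dT = Q_loss / (mdot * cp)
dT = 11352 / (141.73 * 3.9498)
dT = 20.278 K


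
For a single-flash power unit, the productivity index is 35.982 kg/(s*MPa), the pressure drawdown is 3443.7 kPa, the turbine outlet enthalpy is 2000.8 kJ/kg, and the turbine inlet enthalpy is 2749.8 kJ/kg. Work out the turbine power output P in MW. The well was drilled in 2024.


Step 1: mdot = PI * dP / 1000 = 35.982 * 3443.7 / 1000 = 123.9112 kg/s
Step 2: P = mdot*(h_in - h_out)/1000 = 123.9112*(2749.8 - 2000.8)/1000 = 92.809 MW
P = 92.809 MW


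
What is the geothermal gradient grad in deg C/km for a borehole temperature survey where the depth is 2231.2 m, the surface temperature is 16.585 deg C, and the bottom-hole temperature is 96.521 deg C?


grad = (T_d - T_surf) / d * 1000
grad = (96.521 - 16.585) / 2231.2 * 1000
grad = 35.826 deg C/km


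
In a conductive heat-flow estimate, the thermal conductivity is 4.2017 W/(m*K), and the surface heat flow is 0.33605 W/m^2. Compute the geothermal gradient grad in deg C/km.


grad = q * 1000 / k
grad = 0.33605 * 1000 / 4.2017
grad = 79.980 deg C/km


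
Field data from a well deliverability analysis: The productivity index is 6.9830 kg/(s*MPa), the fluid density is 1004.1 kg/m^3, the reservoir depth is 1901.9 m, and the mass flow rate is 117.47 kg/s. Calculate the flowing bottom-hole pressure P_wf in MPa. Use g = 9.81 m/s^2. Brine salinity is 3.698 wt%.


Step 1: P_i = rho*g*h/1e6 = 1004.1*9.81*1901.9/1e6 = 18.73414 MPa
Step 2: P_wf = P_i - mdot/PI = 18.73414 - 117.47/6.983 = 1.9119 MPa
P_wf = 1.9119 MPa


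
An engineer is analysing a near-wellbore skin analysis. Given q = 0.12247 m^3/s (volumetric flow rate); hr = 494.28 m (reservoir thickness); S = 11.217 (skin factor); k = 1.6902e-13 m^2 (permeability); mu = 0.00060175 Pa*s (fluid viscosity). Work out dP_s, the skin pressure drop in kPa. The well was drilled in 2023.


dP_s = S * q * mu / (2*pi*k*hr) / 1000
dP_s = 11.217 * 0.12247 * 0.00060175 / (2*pi*1.6902e-13*494.28) / 1000
dP_s = 1574.8 kPa


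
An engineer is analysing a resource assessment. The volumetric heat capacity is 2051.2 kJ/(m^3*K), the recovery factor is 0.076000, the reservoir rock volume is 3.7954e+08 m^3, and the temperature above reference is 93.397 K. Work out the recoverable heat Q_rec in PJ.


Step 1: Q_s = Vr*rhoc*dT/1e12 = 3.7954e+08*2051.2*93.397/1e12 = 72.71073 PJ
Step 2: Q_rec = Q_s * RF = 72.71073 * 0.076 = 5.5260 PJ
Q_rec = 5.5260 PJ


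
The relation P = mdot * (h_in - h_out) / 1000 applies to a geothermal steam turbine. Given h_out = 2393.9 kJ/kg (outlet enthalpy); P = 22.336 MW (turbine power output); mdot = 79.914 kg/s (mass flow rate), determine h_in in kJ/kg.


h_in = h_out + P * 1000 / mdot
h_in = 2393.9 + 22.336 * 1000 / 79.914
h_in = 2673.4 kJ/kg


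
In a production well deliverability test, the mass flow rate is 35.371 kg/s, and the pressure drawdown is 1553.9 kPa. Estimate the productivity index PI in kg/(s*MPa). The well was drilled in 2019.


PI = mdot * 1000 / dP
PI = 35.371 * 1000 / 1553.9
PI = 22.763 kg/(s*MPa)


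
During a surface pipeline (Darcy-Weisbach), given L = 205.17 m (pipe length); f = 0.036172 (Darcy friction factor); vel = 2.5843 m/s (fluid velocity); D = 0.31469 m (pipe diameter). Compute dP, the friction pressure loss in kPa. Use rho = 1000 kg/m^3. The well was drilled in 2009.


dP = f * (L/D) * (rho*vel^2/2) / 1000
dP = 0.036172 * (205.17/0.31469) * (1000*2.5843^2/2) / 1000
dP = 78.752 kPa


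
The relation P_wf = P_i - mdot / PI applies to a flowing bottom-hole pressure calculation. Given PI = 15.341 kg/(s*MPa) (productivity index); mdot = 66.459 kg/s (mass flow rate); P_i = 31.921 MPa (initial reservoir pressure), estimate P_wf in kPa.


P_wf = P_i - mdot / PI
P_wf = 31.921 - 66.459 / 15.341
P_wf = 27.58888 MPa
Convert: 27.58888 MPa * 1000.0 = 27589 kPa
P_wf = 27589 kPa


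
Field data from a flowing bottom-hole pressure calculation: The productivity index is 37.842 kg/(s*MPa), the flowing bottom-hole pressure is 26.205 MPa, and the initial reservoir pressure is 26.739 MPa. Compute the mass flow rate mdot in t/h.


mdot = (P_i - P_wf) * PI
mdot = (26.739 - 26.205) * 37.842
mdot = 20.20763 kg/s
Convert: 20.20763 kg/s * 3.6 = 72.747 t/h
mdot = 72.747 t/h


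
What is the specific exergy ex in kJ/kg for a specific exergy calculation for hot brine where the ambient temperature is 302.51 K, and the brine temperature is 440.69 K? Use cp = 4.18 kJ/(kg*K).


ex = cp * ((T_b - T_0) - T_0 * ln(T_b/T_0))
ex = 4.18 * ((440.69 - 302.51) - 302.51 * ln(440.69/302.51))
ex = 101.86 kJ/kg


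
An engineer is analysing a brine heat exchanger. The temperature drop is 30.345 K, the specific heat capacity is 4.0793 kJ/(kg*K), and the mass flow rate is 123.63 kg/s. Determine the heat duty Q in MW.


Q = mdot * cp * dT / 1000
Q = 123.63 * 4.0793 * 30.345 / 1000
Q = 15.304 MW


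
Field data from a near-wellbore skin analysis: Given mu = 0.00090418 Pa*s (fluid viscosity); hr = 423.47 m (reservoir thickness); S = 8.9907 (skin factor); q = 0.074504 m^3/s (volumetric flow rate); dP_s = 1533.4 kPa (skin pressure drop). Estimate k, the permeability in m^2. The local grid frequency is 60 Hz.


k = S*q*mu / (2*pi*dP_s*1000*hr)
k = 8.9907*0.074504*0.00090418 / (2*pi*1533.4*1000*423.47)
k = 1.4845e-13 m^2


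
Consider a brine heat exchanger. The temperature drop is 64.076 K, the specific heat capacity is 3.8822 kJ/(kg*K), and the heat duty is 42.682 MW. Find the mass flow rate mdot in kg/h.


mdot = Q * 1000 / (cp * dT)
mdot = 42.682 * 1000 / (3.8822 * 64.076)
mdot = 171.5819 kg/s
Convert: 171.5819 kg/s * 3600.0 = 6.1769e+05 kg/h
mdot = 6.1769e+05 kg/h


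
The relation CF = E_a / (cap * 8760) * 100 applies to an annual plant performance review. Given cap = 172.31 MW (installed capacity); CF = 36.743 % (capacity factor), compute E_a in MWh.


E_a = CF / 100 * cap * 8760
E_a = 36.743 / 100 * 172.31 * 8760
E_a = 5.5461e+05 MWh


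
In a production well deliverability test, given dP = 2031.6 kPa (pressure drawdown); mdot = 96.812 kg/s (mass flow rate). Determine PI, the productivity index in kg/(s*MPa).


PI = mdot * 1000 / dP
PI = 96.812 * 1000 / 2031.6
PI = 47.653 kg/(s*MPa)


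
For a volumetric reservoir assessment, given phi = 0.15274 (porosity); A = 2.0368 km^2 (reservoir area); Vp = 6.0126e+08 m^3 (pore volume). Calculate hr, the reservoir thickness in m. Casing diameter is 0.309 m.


hr = Vp / (A * 1e6 * phi)
hr = 6.0126e+08 / (2.0368 * 1e6 * 0.15274)
hr = 1932.7 m


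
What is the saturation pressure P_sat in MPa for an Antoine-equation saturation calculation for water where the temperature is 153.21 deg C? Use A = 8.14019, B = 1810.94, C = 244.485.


P_sat = 10^(A - B/(C + T)) / 760 * 0.101325
P_sat = 10^(8.14019 - 1810.94/(244.485 + 153.21)) / 760 * 0.101325
P_sat = 0.51464 MPa


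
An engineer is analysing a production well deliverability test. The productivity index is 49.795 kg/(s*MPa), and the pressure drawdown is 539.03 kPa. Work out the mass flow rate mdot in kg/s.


mdot = PI * dP / 1000
mdot = 49.795 * 539.03 / 1000
mdot = 26.841 kg/s


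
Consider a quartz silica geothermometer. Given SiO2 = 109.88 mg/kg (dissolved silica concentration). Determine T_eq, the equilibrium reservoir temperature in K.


T_eq = 1309 / (5.19 - log10(SiO2)) - 273.15
T_eq = 1309 / (5.19 - log10(109.88)) - 273.15
T_eq = 142.5268 deg C
Convert to K: 142.5268 + 273.15 = 415.68 K
T_eq = 415.68 K


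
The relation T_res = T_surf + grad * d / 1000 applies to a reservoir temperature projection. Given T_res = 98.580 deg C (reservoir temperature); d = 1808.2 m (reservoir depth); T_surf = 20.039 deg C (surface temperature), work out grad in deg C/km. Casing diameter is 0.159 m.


grad = (T_res - T_surf) / d * 1000
grad = (98.580 - 20.039) / 1808.2 * 1000
grad = 43.436 deg C/km


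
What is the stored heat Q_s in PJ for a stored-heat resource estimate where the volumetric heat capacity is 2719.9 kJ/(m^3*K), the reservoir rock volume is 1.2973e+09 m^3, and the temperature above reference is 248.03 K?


Q_s = Vr * rhoc * dT / 1e12
Q_s = 1.2973e+09 * 2719.9 * 248.03 / 1e12
Q_s = 875.18 PJ


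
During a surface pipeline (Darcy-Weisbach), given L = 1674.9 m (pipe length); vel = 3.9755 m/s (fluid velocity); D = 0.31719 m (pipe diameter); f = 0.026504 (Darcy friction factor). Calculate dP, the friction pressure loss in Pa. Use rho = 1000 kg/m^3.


dP = f * (L/D) * (rho*vel^2/2) / 1000
dP = 0.026504 * (1674.9/0.31719) * (1000*3.9755^2/2) / 1000
dP = 1105.947 kPa
Convert: 1105.947 kPa * 1000.0 = 1.1059e+06 Pa
dP = 1.1059e+06 Pa


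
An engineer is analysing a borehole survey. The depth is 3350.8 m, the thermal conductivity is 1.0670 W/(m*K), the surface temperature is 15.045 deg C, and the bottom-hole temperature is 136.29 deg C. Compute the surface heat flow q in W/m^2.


Step 1: grad = (T_d - T_surf)/d * 1000 = (136.29 - 15.045)/3350.8 * 1000 = 36.18390 deg C/km
Step 2: q = k * grad / 1000 = 1.067 * 36.18390 / 1000 = 0.038608 W/m^2
q = 0.038608 W/m^2


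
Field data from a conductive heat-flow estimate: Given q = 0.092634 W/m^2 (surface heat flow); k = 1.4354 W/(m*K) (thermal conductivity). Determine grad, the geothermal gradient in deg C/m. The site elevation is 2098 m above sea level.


grad = q * 1000 / k
grad = 0.092634 * 1000 / 1.4354
grad = 64.53532 deg C/km
Convert: 64.53532 deg C/km * 0.001 = 0.064535 deg C/m
grad = 0.064535 deg C/m


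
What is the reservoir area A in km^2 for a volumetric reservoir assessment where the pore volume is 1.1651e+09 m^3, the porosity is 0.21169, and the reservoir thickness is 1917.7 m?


A = Vp / (1e6 * hr * phi)
A = 1.1651e+09 / (1e6 * 1917.7 * 0.21169)
A = 2.8700 km^2


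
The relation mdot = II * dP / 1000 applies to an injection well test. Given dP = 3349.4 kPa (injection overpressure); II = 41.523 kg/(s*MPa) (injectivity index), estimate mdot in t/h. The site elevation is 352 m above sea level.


mdot = II * dP / 1000
mdot = 41.523 * 3349.4 / 1000
mdot = 139.0771 kg/s
Convert: 139.0771 kg/s * 3.6 = 500.68 t/h
mdot = 500.68 t/h


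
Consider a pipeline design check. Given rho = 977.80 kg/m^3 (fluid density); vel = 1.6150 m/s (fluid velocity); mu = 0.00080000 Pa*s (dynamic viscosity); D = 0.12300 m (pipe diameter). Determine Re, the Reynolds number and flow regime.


Step 1: Re = rho*vel*D/mu = 977.8*1.615*0.123/0.0008 = 2.4279e+05
Step 2: Re = 2.4279e+05 > 4000, so flow is turbulent.
Re = 2.4279e+05 (turbulent)


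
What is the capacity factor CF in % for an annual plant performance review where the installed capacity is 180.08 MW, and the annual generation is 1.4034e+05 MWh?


CF = E_a / (cap * 8760) * 100
CF = 1.4034e+05 / (180.08 * 8760) * 100
CF = 8.8964 %


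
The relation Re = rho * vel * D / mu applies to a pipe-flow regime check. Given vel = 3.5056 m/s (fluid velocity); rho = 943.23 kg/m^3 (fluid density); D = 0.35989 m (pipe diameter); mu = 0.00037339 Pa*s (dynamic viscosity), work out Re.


Re = rho * vel * D / mu
Re = 943.23 * 3.5056 * 0.35989 / 0.00037339
Re = 3.1870e+06


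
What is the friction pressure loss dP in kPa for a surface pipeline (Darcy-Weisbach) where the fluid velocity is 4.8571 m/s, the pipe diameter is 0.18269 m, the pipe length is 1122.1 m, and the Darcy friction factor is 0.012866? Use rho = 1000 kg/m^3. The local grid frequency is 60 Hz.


dP = f * (L/D) * (rho*vel^2/2) / 1000
dP = 0.012866 * (1122.1/0.18269) * (1000*4.8571^2/2) / 1000
dP = 932.15 kPa


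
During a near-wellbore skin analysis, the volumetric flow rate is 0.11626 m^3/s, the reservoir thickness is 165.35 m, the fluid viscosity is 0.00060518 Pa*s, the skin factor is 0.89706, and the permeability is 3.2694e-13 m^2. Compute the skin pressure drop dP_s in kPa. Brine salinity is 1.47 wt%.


dP_s = S * q * mu / (2*pi*k*hr) / 1000
dP_s = 0.89706 * 0.11626 * 0.00060518 / (2*pi*3.2694e-13*165.35) / 1000
dP_s = 185.82 kPa


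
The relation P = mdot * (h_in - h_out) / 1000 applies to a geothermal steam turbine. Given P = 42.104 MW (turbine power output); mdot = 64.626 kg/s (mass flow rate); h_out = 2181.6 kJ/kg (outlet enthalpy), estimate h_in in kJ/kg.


h_in = h_out + P * 1000 / mdot
h_in = 2181.6 + 42.104 * 1000 / 64.626
h_in = 2833.1 kJ/kg


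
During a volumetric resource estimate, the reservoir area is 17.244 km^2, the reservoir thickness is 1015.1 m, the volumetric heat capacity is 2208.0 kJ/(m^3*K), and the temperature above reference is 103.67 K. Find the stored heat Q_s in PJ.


Step 1: Vr = A*1e6*hr = 17.244*1e6*1015.1 = 1.750438e+10 m^3
Step 2: Q_s = Vr*rhoc*dT/1e12 = 1.750438e+10*2208.0*103.67/1e12 = 4006.8 PJ
Q_s = 4006.8 PJ


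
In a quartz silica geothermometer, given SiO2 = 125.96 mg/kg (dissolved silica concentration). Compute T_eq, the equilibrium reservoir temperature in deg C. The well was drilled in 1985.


T_eq = 1309 / (5.19 - log10(SiO2)) - 273.15
T_eq = 1309 / (5.19 - log10(125.96)) - 273.15
T_eq = 150.51 deg C


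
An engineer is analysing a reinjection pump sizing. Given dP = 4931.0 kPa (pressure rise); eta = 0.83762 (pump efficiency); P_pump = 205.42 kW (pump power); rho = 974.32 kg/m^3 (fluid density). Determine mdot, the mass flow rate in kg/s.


mdot = P_pump * rho * eta / dP
mdot = 205.42 * 974.32 * 0.83762 / 4931.0
mdot = 33.998 kg/s


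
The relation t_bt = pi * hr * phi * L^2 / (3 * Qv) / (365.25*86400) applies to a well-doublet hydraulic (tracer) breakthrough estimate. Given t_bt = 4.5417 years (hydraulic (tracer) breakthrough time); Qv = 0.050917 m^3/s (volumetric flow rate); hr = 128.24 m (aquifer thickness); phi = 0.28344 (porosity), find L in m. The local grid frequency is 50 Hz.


L = sqrt(t_bt*365.25*86400*3*Qv / (pi*hr*phi))
L = sqrt(4.5417*365.25*86400*3*0.050917 / (pi*128.24*0.28344))
L = 437.86 m


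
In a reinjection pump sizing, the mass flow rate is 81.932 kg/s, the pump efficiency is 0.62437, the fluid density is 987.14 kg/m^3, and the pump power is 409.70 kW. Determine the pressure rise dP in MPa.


dP = P_pump * rho * eta / mdot
dP = 409.70 * 987.14 * 0.62437 / 81.932
dP = 3082.004 kPa
Convert: 3082.004 kPa * 0.001 = 3.0820 MPa
dP = 3.0820 MPa


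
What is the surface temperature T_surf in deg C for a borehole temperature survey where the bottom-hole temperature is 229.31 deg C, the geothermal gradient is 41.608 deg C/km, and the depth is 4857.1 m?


T_surf = T_d - grad * d / 1000
T_surf = 229.31 - 41.608 * 4857.1 / 1000
T_surf = 27.216 deg C


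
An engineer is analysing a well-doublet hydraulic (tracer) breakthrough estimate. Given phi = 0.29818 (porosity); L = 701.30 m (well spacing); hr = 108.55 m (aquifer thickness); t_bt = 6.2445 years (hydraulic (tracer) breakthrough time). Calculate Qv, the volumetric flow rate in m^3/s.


Qv = pi*hr*phi*L^2 / (3*t_bt*365.25*86400)
Qv = pi*108.55*0.29818*701.30^2 / (3*6.2445*365.25*86400)
Qv = 0.084595 m^3/s


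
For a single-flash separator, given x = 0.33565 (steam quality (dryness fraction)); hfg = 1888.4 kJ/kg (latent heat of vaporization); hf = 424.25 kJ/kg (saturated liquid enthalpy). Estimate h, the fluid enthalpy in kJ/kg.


h = hf + x * hfg
h = 424.25 + 0.33565 * 1888.4
h = 1058.1 kJ/kg


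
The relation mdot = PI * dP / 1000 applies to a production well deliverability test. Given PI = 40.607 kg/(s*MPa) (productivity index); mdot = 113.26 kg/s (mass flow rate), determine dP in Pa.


dP = mdot * 1000 / PI
dP = 113.26 * 1000 / 40.607
dP = 2789.174 kPa
Convert: 2789.174 kPa * 1000.0 = 2.7892e+06 Pa
dP = 2.7892e+06 Pa


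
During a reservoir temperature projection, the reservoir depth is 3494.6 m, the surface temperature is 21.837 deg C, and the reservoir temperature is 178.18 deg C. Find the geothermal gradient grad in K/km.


grad = (T_res - T_surf) / d * 1000
grad = (178.18 - 21.837) / 3494.6 * 1000
grad = 44.73845 deg C/km
Convert: 44.73845 deg C/km * 1.0 = 44.738 K/km
grad = 44.738 K/km


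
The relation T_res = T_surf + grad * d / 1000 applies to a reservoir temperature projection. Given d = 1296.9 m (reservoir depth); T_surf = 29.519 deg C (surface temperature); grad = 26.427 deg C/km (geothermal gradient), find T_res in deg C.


T_res = T_surf + grad * d / 1000
T_res = 29.519 + 26.427 * 1296.9 / 1000
T_res = 63.792 deg C


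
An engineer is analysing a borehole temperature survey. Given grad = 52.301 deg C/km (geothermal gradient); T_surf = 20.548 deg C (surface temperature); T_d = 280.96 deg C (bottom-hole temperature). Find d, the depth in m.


d = (T_d - T_surf) / grad * 1000
d = (280.96 - 20.548) / 52.301 * 1000
d = 4979.1 m


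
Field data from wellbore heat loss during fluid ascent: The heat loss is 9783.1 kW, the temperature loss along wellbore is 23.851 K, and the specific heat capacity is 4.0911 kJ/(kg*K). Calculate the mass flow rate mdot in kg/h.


mdot = Q_loss / (cp * dT)
mdot = 9783.1 / (4.0911 * 23.851)
mdot = 100.2605 kg/s
Convert: 100.2605 kg/s * 3600.0 = 3.6094e+05 kg/h
mdot = 3.6094e+05 kg/h


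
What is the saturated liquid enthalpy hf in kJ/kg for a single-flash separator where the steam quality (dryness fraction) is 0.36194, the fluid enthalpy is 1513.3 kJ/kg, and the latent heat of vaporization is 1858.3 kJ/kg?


hf = h - x * hfg
hf = 1513.3 - 0.36194 * 1858.3
hf = 840.71 kJ/kg


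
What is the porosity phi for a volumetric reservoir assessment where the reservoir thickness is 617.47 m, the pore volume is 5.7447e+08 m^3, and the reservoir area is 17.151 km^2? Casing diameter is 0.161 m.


phi = Vp / (A * 1e6 * hr)
phi = 5.7447e+08 / (17.151 * 1e6 * 617.47)
phi = 0.054245


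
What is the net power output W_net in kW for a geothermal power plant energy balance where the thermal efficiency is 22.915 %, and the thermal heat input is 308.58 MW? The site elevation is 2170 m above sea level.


W_net = eta / 100 * Q_in
W_net = 22.915 / 100 * 308.58
W_net = 70.71111 MW
Convert: 70.71111 MW * 1000.0 = 70711 kW
W_net = 70711 kW


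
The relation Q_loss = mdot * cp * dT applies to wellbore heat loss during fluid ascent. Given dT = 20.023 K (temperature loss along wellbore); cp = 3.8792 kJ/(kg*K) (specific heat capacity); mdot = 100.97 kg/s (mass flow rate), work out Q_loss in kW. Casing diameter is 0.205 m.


Q_loss = mdot * cp * dT
Q_loss = 100.97 * 3.8792 * 20.023
Q_loss = 7842.7 kW


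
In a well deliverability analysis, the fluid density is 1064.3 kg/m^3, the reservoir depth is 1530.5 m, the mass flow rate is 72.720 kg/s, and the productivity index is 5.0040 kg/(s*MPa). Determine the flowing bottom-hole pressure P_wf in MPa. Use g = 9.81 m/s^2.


Step 1: P_i = rho*g*h/1e6 = 1064.3*9.81*1530.5/1e6 = 15.97962 MPa
Step 2: P_wf = P_i - mdot/PI = 15.97962 - 72.72/5.004 = 1.4472 MPa
P_wf = 1.4472 MPa


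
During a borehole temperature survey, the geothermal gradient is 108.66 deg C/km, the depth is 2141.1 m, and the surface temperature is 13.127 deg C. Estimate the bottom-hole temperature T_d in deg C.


T_d = T_surf + grad * d / 1000
T_d = 13.127 + 108.66 * 2141.1 / 1000
T_d = 245.78 deg C


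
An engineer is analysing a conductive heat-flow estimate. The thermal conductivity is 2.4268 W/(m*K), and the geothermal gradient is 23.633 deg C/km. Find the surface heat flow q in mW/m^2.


q = k * grad / 1000
q = 2.4268 * 23.633 / 1000
q = 0.05735256 W/m^2
Convert: 0.05735256 W/m^2 * 1000.0 = 57.353 mW/m^2
q = 57.353 mW/m^2


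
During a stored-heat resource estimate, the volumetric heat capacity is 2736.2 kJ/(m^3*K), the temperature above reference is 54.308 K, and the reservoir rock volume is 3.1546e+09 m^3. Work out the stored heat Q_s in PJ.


Q_s = Vr * rhoc * dT / 1e12
Q_s = 3.1546e+09 * 2736.2 * 54.308 / 1e12
Q_s = 468.77 PJ


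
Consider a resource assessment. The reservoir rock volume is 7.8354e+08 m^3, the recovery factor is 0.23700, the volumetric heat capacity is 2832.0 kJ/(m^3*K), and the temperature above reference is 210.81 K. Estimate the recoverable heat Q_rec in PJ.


Step 1: Q_s = Vr*rhoc*dT/1e12 = 7.8354e+08*2832.0*210.81/1e12 = 467.7843 PJ
Step 2: Q_rec = Q_s * RF = 467.7843 * 0.237 = 110.86 PJ
Q_rec = 110.86 PJ


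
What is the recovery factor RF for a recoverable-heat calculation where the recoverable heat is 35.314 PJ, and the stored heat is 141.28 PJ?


RF = Q_rec / Q_s
RF = 35.314 / 141.28
RF = 0.24996


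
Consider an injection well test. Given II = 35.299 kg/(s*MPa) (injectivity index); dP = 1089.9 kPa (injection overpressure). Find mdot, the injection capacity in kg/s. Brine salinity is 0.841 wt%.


mdot = II * dP / 1000
mdot = 35.299 * 1089.9 / 1000
mdot = 38.472 kg/s


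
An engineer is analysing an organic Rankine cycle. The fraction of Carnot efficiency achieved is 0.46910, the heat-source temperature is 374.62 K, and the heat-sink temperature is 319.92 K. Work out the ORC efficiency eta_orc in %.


eta_orc = (1 - Tc/Th) * f * 100
eta_orc = (1 - 319.92/374.62) * 0.46910 * 100
eta_orc = 6.8495 %


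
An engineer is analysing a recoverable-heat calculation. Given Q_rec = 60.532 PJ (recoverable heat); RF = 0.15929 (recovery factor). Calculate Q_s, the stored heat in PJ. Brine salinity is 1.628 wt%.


Q_s = Q_rec / RF
Q_s = 60.532 / 0.15929
Q_s = 380.01 PJ


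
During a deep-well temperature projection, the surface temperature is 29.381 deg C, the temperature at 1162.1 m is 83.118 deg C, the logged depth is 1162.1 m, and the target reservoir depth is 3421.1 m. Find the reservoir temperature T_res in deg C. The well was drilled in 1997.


Step 1: grad = (T_d1 - T_surf)/d1 * 1000 = (83.118 - 29.381)/1162.1 * 1000 = 46.24129 deg C/km
Step 2: T_res = T_surf + grad*d2/1000 = 29.381 + 46.24129*3421.1/1000 = 187.58 deg C
T_res = 187.58 deg C


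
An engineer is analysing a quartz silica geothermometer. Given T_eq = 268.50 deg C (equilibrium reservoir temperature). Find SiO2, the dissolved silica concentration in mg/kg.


SiO2 = 10^(5.19 - 1309/(T_eq + 273.15))
SiO2 = 10^(5.19 - 1309/(268.50 + 273.15))
SiO2 = 593.35 mg/kg


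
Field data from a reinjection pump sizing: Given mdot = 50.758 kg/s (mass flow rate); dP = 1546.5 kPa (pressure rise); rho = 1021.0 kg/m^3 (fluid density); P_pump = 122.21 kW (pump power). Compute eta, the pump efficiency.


eta = mdot * dP / (rho * P_pump)
eta = 50.758 * 1546.5 / (1021.0 * 122.21)
eta = 0.62910


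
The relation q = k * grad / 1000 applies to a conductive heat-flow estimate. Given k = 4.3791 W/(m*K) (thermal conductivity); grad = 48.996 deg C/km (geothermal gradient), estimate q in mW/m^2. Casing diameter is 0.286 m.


q = k * grad / 1000
q = 4.3791 * 48.996 / 1000
q = 0.2145584 W/m^2
Convert: 0.2145584 W/m^2 * 1000.0 = 214.56 mW/m^2
q = 214.56 mW/m^2


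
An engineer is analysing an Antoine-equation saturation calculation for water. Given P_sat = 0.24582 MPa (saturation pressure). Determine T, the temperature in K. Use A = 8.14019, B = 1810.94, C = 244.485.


T = B / (A - log10(P_sat * 760 / 0.101325)) - C
T = 1810.94 / (8.14019 - log10(0.24582 * 760 / 0.101325)) - 244.485
T = 127.0298 deg C
Convert to K: 127.0298 + 273.15 = 400.18 K
T = 400.18 K
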